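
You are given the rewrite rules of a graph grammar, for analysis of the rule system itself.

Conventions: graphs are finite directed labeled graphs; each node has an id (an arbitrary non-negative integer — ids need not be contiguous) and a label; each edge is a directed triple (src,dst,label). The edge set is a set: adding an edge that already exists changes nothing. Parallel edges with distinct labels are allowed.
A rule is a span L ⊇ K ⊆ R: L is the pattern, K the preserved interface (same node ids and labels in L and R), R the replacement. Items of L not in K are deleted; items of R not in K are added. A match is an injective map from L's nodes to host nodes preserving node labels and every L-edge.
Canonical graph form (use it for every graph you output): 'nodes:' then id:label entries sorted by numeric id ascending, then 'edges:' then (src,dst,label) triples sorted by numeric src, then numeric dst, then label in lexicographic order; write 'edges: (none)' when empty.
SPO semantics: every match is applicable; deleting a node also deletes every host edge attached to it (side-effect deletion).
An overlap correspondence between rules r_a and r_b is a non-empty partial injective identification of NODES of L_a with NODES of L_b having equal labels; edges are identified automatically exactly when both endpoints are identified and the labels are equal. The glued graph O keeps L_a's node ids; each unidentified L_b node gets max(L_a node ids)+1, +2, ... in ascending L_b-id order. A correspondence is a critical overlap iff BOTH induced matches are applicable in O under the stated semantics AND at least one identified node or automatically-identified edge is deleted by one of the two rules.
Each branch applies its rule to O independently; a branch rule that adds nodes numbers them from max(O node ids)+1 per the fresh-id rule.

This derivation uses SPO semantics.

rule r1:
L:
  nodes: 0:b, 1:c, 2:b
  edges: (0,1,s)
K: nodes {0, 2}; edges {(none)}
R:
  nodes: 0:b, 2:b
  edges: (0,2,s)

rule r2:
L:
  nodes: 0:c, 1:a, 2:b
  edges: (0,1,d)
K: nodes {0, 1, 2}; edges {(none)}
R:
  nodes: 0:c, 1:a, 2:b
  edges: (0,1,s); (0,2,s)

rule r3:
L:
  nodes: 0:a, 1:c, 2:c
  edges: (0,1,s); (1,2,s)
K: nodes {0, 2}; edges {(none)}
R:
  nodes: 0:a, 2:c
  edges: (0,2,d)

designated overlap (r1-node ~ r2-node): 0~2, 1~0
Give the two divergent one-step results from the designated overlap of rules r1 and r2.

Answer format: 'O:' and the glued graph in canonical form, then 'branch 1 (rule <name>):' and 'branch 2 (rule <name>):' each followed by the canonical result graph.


O:
nodes: 0:b, 1:c, 2:b, 3:a
edges: (0,1,s); (1,3,d)
branch 1 (rule r1):
nodes: 0:b, 2:b, 3:a
edges: (0,2,s)
branch 2 (rule r2):
nodes: 0:b, 1:c, 2:b, 3:a
edges: (0,1,s); (1,0,s); (1,3,s)


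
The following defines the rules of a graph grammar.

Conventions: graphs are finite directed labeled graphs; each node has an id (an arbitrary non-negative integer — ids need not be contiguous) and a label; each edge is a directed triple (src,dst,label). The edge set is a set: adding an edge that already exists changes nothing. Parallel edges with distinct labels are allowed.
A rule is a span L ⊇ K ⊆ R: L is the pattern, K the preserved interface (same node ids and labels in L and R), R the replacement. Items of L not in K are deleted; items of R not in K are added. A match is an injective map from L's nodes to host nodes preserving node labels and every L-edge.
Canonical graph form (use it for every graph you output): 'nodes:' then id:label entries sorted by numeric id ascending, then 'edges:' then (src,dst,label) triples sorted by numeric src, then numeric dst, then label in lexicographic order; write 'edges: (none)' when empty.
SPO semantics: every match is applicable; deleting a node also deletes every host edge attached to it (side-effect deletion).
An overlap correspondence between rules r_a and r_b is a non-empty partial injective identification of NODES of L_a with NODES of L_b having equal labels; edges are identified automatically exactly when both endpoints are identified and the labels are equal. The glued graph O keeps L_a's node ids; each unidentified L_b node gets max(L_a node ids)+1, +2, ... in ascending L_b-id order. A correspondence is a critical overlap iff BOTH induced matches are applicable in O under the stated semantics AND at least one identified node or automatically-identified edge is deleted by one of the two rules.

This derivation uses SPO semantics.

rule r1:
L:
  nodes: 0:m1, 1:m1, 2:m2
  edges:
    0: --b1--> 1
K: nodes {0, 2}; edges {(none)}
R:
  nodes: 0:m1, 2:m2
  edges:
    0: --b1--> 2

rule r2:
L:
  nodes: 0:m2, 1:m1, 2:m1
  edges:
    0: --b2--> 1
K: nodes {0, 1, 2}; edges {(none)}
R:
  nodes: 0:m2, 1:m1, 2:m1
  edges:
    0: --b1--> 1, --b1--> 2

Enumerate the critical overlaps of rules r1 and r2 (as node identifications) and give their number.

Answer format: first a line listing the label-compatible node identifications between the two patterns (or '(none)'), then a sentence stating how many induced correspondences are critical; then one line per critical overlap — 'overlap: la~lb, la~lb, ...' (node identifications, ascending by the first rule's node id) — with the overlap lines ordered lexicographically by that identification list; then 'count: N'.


label-compatible node identifications between L(r1) and L(r2): 0~1, 0~2, 1~1, 1~2, 2~0
8 of the induced correspondences are critical overlaps of r1 and r2.
overlap: 0~1, 1~2
overlap: 0~1, 1~2, 2~0
overlap: 0~2, 1~1
overlap: 0~2, 1~1, 2~0
overlap: 1~1
overlap: 1~1, 2~0
overlap: 1~2
overlap: 1~2, 2~0
count: 8


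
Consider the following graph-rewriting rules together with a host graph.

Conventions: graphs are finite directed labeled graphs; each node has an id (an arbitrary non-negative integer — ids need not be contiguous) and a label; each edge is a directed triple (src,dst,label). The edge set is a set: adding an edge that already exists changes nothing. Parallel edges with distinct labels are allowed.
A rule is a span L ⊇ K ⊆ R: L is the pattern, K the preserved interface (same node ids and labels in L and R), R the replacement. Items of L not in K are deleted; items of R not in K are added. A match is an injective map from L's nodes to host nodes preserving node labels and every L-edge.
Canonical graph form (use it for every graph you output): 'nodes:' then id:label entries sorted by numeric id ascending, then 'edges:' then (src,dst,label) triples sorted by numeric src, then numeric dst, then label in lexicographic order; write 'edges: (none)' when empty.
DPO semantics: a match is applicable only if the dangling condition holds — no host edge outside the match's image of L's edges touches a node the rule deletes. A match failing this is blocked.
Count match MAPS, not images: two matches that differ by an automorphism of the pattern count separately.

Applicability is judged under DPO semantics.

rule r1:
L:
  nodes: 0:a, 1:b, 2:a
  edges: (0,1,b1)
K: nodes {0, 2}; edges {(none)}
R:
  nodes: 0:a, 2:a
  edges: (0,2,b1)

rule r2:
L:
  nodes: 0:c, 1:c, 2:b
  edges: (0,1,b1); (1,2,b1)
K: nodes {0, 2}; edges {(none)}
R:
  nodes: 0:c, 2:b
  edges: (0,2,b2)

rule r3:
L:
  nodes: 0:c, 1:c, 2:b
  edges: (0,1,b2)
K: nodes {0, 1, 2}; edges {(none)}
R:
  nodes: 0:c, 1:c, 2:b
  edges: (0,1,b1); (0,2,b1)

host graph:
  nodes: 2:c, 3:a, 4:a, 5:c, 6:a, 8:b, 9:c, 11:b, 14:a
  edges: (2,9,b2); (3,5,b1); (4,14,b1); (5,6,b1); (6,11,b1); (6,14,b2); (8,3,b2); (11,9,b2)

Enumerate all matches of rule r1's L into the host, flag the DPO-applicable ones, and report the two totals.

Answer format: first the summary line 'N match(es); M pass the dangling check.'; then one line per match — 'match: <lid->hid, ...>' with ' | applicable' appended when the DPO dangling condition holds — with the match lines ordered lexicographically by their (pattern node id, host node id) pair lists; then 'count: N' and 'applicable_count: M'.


3 match(es); 0 pass the dangling check.
match: 0->6, 1->11, 2->3
match: 0->6, 1->11, 2->4
match: 0->6, 1->11, 2->14
count: 3
applicable_count: 0


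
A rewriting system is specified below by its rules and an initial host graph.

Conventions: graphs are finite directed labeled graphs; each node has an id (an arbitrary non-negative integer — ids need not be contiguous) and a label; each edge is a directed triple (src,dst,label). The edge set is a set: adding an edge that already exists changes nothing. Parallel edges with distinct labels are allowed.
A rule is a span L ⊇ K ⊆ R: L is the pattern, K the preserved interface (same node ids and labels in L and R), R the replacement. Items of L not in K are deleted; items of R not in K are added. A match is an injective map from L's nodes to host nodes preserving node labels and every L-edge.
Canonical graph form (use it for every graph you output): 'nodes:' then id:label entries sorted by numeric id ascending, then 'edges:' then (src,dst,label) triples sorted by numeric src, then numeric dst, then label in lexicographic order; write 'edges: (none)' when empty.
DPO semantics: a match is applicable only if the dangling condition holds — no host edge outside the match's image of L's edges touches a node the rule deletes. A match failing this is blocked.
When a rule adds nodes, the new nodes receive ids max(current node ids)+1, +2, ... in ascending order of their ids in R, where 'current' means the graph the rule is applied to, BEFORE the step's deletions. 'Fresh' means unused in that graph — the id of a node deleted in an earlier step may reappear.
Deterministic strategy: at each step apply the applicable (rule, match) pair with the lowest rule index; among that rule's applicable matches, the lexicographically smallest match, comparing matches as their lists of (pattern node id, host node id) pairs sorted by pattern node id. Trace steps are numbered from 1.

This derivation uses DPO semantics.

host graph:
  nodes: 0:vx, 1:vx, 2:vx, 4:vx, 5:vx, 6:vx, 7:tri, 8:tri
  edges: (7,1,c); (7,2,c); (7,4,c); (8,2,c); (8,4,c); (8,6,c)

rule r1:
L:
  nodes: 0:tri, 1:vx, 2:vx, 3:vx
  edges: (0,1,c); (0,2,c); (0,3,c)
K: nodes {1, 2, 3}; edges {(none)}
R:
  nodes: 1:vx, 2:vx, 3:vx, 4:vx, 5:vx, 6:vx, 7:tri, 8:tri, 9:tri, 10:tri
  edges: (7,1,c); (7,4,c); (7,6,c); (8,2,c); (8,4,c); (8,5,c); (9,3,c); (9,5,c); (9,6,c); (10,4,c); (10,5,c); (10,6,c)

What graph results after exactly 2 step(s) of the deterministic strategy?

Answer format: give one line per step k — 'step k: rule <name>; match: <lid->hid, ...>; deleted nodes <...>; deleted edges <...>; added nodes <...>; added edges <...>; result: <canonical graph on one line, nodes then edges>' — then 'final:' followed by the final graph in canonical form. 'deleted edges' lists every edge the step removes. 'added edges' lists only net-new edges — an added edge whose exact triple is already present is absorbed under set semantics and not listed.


step 1: rule r1; match: 0->7, 1->1, 2->2, 3->4; deleted nodes 7; deleted edges (7,1,c); (7,2,c); (7,4,c); added nodes 9, 10, 11, 12, 13, 14, 15; added edges (12,1,c); (12,9,c); (12,11,c); (13,2,c); (13,9,c); (13,10,c); (14,4,c); (14,10,c); (14,11,c); (15,9,c); (15,10,c); (15,11,c); result: nodes: 0:vx, 1:vx, 2:vx, 4:vx, 5:vx, 6:vx, 8:tri, 9:vx, 10:vx, 11:vx, 12:tri, 13:tri, 14:tri, 15:tri edges: (8,2,c); (8,4,c); (8,6,c); (12,1,c); (12,9,c); (12,11,c); (13,2,c); (13,9,c); (13,10,c); (14,4,c); (14,10,c); (14,11,c); (15,9,c); (15,10,c); (15,11,c)
step 2: rule r1; match: 0->8, 1->2, 2->4, 3->6; deleted nodes 8; deleted edges (8,2,c); (8,4,c); (8,6,c); added nodes 16, 17, 18, 19, 20, 21, 22; added edges (19,2,c); (19,16,c); (19,18,c); (20,4,c); (20,16,c); (20,17,c); (21,6,c); (21,17,c); (21,18,c); (22,16,c); (22,17,c); (22,18,c); result: nodes: 0:vx, 1:vx, 2:vx, 4:vx, 5:vx, 6:vx, 9:vx, 10:vx, 11:vx, 12:tri, 13:tri, 14:tri, 15:tri, 16:vx, 17:vx, 18:vx, 19:tri, 20:tri, 21:tri, 22:tri edges: (12,1,c); (12,9,c); (12,11,c); (13,2,c); (13,9,c); (13,10,c); (14,4,c); (14,10,c); (14,11,c); (15,9,c); (15,10,c); (15,11,c); (19,2,c); (19,16,c); (19,18,c); (20,4,c); (20,16,c); (20,17,c); (21,6,c); (21,17,c); (21,18,c); (22,16,c); (22,17,c); (22,18,c)
final:
nodes: 0:vx, 1:vx, 2:vx, 4:vx, 5:vx, 6:vx, 9:vx, 10:vx, 11:vx, 12:tri, 13:tri, 14:tri, 15:tri, 16:vx, 17:vx, 18:vx, 19:tri, 20:tri, 21:tri, 22:tri
edges: (12,1,c); (12,9,c); (12,11,c); (13,2,c); (13,9,c); (13,10,c); (14,4,c); (14,10,c); (14,11,c); (15,9,c); (15,10,c); (15,11,c); (19,2,c); (19,16,c); (19,18,c); (20,4,c); (20,16,c); (20,17,c); (21,6,c); (21,17,c); (21,18,c); (22,16,c); (22,17,c); (22,18,c)


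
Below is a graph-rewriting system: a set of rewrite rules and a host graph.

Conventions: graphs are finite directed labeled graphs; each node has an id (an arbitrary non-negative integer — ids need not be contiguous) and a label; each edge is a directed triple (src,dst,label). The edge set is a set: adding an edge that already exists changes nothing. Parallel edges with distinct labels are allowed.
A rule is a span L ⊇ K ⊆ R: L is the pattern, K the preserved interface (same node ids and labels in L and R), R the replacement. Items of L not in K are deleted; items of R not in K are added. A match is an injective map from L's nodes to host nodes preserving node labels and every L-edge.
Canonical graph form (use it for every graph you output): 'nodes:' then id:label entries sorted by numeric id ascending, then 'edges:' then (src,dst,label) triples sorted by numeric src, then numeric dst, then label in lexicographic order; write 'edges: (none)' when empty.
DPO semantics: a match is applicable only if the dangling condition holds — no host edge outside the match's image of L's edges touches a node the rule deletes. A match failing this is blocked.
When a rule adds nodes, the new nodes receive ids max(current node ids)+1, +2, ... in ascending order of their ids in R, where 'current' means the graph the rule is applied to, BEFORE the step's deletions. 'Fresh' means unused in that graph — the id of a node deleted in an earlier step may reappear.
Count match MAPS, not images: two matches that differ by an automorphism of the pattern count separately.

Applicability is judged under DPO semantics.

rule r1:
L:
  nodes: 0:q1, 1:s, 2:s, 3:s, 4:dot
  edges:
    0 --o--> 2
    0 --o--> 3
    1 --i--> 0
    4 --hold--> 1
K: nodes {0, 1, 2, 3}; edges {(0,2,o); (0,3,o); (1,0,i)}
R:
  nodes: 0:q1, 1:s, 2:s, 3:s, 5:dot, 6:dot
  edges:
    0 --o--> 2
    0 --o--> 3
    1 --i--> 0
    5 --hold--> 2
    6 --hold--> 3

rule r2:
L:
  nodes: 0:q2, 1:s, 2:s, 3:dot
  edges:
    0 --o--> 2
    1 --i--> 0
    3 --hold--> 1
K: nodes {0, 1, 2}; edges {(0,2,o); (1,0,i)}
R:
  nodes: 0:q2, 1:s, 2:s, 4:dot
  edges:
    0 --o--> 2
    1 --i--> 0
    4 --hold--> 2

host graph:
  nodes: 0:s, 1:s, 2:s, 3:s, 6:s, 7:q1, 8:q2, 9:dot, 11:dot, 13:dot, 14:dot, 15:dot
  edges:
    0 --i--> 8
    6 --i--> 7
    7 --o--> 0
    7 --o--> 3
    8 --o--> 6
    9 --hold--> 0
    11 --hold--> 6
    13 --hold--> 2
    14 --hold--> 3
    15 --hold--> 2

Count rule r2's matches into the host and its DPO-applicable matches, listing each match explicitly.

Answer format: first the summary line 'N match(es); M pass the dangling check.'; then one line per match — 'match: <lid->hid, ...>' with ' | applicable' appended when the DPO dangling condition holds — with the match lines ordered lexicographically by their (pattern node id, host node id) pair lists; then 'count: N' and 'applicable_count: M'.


1 match(es); 1 pass the dangling check.
match: 0->8, 1->0, 2->6, 3->9 | applicable
count: 1
applicable_count: 1


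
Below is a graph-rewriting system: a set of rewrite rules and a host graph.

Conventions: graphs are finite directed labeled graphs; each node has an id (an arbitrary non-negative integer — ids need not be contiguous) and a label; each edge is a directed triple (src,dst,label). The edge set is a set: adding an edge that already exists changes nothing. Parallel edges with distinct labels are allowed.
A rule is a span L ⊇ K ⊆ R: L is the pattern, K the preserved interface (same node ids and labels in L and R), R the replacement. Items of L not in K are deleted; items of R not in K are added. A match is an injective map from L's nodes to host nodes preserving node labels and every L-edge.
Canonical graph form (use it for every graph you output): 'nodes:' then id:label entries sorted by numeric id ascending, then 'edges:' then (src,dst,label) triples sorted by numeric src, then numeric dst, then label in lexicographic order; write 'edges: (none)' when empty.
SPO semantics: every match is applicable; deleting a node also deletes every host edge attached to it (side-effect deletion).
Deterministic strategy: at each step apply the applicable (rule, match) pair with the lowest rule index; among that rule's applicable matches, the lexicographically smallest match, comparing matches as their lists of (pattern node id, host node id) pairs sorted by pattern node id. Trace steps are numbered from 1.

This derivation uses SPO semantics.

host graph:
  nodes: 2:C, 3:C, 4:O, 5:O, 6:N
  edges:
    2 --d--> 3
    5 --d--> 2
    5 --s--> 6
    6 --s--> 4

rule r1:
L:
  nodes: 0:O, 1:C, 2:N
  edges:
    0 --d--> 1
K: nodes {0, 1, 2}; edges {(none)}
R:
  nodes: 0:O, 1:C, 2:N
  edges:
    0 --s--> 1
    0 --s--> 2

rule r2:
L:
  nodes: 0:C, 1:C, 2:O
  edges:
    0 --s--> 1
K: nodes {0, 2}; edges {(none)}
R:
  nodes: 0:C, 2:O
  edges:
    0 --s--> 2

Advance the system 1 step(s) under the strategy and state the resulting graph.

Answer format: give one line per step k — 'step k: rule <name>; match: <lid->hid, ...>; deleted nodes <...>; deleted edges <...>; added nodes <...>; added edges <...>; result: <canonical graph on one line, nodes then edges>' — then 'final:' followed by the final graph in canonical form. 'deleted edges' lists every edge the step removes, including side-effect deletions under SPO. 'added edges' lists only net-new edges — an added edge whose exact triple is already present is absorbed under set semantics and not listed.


step 1: rule r1; match: 0->5, 1->2, 2->6; deleted nodes (none); deleted edges (5,2,d); added nodes (none); added edges (5,2,s); result: nodes: 2:C, 3:C, 4:O, 5:O, 6:N edges: (2,3,d); (5,2,s); (5,6,s); (6,4,s)
final:
nodes: 2:C, 3:C, 4:O, 5:O, 6:N
edges: (2,3,d); (5,2,s); (5,6,s); (6,4,s)


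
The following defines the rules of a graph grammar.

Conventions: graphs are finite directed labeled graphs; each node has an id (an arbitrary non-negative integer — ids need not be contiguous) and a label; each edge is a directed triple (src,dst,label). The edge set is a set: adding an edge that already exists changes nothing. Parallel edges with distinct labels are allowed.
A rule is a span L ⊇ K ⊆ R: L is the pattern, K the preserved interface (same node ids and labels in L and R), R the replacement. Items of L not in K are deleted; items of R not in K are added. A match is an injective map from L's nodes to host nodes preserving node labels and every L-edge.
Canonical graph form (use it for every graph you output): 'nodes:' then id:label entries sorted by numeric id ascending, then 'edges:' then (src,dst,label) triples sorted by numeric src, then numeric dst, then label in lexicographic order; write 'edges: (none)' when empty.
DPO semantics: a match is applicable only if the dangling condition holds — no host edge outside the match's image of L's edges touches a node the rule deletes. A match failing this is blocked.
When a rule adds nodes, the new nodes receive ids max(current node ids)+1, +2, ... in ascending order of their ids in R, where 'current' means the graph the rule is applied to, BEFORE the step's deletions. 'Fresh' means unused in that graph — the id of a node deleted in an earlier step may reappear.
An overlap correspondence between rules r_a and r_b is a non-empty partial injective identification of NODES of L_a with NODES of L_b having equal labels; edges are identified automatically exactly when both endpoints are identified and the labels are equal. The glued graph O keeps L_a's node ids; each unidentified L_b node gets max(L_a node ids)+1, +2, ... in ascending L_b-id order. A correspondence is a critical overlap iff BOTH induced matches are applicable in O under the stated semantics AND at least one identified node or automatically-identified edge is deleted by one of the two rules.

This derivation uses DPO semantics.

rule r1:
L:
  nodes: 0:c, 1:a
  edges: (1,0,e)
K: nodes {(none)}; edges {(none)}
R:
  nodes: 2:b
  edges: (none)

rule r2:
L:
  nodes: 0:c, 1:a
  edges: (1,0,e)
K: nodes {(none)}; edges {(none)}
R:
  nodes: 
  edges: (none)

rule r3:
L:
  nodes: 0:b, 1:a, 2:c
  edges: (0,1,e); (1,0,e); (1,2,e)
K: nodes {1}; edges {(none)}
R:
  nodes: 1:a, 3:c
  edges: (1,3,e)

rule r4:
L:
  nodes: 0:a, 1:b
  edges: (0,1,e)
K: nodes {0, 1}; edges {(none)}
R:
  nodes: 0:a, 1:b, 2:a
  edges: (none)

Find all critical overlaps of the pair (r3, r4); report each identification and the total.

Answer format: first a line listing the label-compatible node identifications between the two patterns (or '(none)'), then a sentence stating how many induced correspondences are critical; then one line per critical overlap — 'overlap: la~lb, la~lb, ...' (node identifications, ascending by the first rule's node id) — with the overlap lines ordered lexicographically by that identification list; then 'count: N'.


label-compatible node identifications between L(r3) and L(r4): 0~1, 1~0
1 of the induced correspondences is a critical overlap of r3 and r4.
overlap: 0~1, 1~0
count: 1


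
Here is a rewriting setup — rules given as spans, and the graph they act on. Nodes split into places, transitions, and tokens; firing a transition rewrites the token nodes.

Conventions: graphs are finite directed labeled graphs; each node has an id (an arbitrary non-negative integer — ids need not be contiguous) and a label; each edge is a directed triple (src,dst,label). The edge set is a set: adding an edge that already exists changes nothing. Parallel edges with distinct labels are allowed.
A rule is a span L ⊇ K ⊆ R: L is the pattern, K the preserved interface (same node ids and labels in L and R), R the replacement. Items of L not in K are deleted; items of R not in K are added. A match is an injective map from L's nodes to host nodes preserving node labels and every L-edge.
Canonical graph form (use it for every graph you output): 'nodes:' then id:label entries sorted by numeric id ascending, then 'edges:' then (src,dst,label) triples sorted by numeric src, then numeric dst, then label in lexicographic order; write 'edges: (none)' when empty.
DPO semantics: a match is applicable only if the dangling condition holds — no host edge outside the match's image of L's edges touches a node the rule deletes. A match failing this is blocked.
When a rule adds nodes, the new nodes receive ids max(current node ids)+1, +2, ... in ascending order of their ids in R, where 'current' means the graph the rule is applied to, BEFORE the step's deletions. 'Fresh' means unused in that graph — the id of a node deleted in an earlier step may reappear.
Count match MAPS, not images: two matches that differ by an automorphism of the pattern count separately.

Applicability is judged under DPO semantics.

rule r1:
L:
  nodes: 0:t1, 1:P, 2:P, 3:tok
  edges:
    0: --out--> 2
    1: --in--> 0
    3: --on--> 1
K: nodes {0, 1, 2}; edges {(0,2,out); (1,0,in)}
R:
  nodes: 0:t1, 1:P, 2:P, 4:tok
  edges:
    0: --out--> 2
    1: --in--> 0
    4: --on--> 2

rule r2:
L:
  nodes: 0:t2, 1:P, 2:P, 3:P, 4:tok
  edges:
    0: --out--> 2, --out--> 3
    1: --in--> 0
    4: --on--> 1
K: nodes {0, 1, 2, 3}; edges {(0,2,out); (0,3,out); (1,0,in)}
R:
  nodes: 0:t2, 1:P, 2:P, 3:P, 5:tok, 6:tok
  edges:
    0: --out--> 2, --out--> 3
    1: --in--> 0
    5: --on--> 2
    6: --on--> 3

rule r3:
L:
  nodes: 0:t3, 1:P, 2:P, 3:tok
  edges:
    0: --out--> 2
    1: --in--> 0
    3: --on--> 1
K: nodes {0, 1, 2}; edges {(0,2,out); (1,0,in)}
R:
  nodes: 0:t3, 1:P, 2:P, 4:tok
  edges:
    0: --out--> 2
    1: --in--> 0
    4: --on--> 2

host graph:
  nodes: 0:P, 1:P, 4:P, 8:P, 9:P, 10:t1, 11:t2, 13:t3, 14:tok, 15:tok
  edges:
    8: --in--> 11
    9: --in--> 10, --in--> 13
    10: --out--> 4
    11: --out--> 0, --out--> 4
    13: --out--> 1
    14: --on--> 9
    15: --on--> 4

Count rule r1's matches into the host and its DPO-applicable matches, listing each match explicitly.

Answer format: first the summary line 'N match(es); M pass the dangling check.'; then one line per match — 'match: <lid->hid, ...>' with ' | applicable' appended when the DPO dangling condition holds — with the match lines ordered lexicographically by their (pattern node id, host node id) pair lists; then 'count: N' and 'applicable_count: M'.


1 match(es); 1 pass the dangling check.
match: 0->10, 1->9, 2->4, 3->14 | applicable
count: 1
applicable_count: 1


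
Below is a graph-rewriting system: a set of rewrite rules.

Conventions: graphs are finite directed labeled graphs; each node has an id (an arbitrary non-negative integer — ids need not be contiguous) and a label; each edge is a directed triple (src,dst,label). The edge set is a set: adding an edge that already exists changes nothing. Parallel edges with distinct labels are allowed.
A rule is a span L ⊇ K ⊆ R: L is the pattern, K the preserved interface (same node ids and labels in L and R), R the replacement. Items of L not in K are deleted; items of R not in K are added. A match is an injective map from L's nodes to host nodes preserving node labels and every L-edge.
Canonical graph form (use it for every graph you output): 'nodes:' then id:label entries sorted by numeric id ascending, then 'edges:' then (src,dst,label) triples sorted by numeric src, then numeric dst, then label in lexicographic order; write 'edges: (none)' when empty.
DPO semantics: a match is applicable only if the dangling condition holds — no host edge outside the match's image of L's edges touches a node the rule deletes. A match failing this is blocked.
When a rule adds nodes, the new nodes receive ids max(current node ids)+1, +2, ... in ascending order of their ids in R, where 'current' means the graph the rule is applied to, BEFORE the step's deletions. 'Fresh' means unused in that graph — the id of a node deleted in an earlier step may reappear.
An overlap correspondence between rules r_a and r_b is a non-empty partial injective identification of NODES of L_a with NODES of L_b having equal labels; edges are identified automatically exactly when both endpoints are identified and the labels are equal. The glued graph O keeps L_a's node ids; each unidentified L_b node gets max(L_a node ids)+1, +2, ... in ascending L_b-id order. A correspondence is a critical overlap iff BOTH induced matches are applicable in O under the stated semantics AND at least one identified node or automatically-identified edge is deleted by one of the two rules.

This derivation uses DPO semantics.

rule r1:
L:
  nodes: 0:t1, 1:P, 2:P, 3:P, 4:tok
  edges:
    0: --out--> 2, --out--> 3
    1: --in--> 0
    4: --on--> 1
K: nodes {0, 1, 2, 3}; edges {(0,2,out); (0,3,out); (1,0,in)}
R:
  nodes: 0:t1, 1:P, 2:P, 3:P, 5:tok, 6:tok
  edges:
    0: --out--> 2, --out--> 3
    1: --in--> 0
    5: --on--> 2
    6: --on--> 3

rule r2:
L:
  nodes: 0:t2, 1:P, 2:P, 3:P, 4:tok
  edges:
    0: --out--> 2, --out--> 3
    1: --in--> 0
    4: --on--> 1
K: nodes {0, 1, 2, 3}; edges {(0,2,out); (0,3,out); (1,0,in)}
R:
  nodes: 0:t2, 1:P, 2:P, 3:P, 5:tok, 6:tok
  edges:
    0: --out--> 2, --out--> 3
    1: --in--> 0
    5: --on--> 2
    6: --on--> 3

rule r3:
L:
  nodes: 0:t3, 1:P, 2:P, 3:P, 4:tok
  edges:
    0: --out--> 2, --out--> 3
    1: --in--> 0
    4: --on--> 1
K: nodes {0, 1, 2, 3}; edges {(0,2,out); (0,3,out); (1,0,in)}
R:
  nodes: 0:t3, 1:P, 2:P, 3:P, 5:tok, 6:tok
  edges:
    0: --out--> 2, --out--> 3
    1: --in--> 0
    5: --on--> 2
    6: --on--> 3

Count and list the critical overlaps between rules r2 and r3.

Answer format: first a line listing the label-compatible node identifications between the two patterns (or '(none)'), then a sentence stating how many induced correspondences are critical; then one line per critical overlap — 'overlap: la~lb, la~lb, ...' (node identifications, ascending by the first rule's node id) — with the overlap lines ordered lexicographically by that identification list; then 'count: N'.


label-compatible node identifications between L(r2) and L(r3): 1~1, 1~2, 1~3, 2~1, 2~2, 2~3, 3~1, 3~2, 3~3, 4~4
7 of the induced correspondences are critical overlaps of r2 and r3.
overlap: 1~1, 2~2, 3~3, 4~4
overlap: 1~1, 2~2, 4~4
overlap: 1~1, 2~3, 3~2, 4~4
overlap: 1~1, 2~3, 4~4
overlap: 1~1, 3~2, 4~4
overlap: 1~1, 3~3, 4~4
overlap: 1~1, 4~4
count: 7


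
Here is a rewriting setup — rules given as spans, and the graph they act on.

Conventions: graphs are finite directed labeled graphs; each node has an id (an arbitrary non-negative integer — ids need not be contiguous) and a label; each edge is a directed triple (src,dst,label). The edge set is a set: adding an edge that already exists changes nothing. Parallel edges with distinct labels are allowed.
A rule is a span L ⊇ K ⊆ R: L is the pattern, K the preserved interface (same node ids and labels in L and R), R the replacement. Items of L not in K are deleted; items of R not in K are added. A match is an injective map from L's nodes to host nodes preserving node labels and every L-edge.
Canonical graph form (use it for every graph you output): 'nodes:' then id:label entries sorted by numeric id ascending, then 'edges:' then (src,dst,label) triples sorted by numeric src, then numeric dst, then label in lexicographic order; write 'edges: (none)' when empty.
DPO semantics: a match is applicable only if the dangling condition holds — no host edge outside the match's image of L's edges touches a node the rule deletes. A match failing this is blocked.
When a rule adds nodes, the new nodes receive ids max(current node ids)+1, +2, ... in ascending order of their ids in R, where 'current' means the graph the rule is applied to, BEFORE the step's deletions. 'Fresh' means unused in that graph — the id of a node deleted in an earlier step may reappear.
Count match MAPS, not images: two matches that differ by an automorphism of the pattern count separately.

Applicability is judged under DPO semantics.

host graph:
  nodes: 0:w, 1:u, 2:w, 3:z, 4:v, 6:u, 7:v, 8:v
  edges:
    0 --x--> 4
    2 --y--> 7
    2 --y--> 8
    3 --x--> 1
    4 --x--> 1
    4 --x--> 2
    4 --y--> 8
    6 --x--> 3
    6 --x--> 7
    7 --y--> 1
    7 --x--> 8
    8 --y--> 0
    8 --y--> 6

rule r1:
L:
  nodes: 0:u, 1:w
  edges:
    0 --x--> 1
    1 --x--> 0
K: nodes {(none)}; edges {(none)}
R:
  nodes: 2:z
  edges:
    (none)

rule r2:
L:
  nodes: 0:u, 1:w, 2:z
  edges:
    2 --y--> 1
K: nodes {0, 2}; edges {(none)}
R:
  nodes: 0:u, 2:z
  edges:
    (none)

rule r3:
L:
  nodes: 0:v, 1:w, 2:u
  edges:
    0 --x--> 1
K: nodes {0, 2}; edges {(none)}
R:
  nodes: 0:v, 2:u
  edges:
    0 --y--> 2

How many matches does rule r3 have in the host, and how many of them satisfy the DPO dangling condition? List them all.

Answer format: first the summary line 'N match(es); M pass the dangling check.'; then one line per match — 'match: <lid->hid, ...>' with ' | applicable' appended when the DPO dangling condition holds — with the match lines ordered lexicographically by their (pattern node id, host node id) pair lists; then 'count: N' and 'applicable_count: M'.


2 match(es); 0 pass the dangling check.
match: 0->4, 1->2, 2->1
match: 0->4, 1->2, 2->6
count: 2
applicable_count: 0


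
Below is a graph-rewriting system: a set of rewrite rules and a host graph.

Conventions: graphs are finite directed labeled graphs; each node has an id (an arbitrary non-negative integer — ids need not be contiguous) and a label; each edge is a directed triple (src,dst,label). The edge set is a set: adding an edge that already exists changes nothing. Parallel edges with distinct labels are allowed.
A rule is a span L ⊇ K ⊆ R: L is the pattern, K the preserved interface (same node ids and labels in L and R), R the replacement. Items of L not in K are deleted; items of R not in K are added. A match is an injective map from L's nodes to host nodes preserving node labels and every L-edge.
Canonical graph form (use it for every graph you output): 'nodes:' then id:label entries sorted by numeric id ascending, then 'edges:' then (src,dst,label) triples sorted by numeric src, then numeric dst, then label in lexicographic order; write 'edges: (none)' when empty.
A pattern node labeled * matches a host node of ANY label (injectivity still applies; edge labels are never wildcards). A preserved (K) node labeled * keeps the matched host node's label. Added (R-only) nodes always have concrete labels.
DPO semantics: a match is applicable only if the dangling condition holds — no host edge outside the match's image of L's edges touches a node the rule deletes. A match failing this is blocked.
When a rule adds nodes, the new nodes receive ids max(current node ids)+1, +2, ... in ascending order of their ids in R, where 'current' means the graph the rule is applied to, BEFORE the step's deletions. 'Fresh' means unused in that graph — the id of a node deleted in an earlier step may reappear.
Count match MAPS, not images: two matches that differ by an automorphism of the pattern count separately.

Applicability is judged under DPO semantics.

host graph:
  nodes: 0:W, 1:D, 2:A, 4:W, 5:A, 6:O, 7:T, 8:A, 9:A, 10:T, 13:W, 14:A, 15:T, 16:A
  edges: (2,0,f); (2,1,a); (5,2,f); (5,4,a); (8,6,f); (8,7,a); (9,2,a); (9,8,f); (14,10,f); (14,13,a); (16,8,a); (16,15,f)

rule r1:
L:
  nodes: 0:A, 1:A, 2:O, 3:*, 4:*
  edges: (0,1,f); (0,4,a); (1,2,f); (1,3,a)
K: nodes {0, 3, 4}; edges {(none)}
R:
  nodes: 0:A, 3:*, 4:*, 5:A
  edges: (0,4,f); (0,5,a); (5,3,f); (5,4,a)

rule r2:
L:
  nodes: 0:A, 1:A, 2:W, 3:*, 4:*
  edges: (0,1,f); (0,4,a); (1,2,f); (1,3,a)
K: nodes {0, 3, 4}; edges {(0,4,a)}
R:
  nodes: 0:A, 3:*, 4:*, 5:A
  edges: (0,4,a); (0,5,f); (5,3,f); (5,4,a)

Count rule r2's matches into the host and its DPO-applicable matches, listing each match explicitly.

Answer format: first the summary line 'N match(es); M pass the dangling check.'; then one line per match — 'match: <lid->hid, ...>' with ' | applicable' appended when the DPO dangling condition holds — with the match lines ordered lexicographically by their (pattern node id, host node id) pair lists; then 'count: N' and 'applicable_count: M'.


1 match(es); 0 pass the dangling check.
match: 0->5, 1->2, 2->0, 3->1, 4->4
count: 1
applicable_count: 0


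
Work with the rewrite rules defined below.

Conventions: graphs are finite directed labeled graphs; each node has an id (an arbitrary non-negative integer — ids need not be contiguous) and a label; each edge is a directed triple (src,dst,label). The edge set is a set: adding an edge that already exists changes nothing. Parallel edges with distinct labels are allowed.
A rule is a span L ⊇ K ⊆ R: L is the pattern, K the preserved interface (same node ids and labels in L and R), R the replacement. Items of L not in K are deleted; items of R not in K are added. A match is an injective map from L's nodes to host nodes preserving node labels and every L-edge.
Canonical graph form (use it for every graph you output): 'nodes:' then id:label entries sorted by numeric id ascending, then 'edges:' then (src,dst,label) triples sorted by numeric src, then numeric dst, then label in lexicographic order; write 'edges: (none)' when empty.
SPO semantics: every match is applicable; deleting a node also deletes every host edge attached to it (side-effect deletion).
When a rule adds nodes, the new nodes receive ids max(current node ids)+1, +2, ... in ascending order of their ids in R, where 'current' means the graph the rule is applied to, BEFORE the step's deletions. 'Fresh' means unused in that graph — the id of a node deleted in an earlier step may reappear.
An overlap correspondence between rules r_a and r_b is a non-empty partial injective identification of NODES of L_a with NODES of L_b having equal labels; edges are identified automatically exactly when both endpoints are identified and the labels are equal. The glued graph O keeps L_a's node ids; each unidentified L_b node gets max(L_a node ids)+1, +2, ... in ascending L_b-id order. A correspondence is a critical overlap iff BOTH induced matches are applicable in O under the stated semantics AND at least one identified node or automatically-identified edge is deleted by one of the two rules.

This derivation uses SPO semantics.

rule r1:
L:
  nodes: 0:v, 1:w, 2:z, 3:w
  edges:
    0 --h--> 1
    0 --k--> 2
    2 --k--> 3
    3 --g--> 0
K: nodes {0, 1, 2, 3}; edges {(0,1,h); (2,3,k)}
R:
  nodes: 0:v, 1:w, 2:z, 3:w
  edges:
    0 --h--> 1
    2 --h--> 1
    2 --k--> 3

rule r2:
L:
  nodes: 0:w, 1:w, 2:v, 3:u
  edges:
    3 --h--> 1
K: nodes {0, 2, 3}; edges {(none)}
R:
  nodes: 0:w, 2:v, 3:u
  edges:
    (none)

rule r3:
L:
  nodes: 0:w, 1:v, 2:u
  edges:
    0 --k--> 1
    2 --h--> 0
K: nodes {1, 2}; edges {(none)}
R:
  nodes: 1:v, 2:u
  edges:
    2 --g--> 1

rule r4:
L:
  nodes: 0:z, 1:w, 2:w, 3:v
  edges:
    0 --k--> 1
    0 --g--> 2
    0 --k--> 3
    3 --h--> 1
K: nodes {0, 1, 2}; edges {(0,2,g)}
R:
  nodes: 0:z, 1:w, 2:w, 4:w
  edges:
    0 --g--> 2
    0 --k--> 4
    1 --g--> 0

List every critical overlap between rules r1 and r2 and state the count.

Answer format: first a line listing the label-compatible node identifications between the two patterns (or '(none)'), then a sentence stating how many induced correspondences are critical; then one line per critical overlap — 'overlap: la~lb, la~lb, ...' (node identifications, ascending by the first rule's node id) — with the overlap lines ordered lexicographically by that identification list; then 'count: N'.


label-compatible node identifications between L(r1) and L(r2): 0~2, 1~0, 1~1, 3~0, 3~1
8 of the induced correspondences are critical overlaps of r1 and r2.
overlap: 0~2, 1~0, 3~1
overlap: 0~2, 1~1
overlap: 0~2, 1~1, 3~0
overlap: 0~2, 3~1
overlap: 1~0, 3~1
overlap: 1~1
overlap: 1~1, 3~0
overlap: 3~1
count: 8


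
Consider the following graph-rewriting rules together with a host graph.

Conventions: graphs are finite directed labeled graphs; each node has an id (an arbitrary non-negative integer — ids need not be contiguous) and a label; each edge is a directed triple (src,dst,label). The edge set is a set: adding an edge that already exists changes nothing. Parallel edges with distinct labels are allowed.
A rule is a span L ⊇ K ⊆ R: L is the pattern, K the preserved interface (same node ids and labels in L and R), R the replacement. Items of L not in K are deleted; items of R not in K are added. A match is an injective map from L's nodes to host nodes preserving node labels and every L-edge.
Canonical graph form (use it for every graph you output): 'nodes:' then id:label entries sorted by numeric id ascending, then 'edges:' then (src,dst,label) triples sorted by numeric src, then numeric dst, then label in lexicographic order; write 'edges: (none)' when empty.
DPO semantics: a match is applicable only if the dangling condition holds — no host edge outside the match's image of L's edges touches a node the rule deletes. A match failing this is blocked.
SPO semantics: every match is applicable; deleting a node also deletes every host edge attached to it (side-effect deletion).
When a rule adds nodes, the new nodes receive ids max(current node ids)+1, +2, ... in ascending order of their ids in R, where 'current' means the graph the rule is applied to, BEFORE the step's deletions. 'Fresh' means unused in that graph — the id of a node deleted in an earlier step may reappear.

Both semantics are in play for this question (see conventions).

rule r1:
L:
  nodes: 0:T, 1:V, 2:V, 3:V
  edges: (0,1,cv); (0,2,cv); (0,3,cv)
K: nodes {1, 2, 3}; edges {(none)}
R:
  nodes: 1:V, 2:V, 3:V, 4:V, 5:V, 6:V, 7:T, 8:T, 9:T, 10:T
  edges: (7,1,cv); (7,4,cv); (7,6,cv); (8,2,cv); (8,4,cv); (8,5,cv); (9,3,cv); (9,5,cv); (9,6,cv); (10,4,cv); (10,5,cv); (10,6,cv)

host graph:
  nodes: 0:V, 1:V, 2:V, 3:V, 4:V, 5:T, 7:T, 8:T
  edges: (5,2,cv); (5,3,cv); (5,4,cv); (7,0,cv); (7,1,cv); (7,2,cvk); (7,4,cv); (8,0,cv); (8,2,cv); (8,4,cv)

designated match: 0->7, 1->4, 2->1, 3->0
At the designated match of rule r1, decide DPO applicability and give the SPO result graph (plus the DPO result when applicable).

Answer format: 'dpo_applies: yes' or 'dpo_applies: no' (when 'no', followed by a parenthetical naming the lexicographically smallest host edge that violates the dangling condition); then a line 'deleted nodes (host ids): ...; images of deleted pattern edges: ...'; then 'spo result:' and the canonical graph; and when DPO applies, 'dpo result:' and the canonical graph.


dpo_applies: no
(the rule deletes node 7, which keeps host edge (7,2,cvk) outside the match image — the dangling condition fails, DPO blocks; SPO proceeds and side-deletes such edges)
deleted nodes (host ids): 7; images of deleted pattern edges: (7,0,cv); (7,1,cv); (7,4,cv)
spo result:
nodes: 0:V, 1:V, 2:V, 3:V, 4:V, 5:T, 8:T, 9:V, 10:V, 11:V, 12:T, 13:T, 14:T, 15:T
edges: (5,2,cv); (5,3,cv); (5,4,cv); (8,0,cv); (8,2,cv); (8,4,cv); (12,4,cv); (12,9,cv); (12,11,cv); (13,1,cv); (13,9,cv); (13,10,cv); (14,0,cv); (14,10,cv); (14,11,cv); (15,9,cv); (15,10,cv); (15,11,cv)
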